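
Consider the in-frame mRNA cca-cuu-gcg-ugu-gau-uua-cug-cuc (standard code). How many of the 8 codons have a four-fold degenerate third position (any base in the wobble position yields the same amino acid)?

5

Codon 1 CCA (Pro): third position 4-fold.
Codon 2 CUU (Leu): third position 4-fold.
Codon 3 GCG (Ala): third position 4-fold.
Codon 4 UGU (Cys): third position 2-fold.
Codon 5 GAU (Asp): third position 2-fold.
Codon 6 UUA (Leu): third position 2-fold.
Codon 7 CUG (Leu): third position 4-fold.
Codon 8 CUC (Leu): third position 4-fold.
Four-fold degenerate third positions: 5.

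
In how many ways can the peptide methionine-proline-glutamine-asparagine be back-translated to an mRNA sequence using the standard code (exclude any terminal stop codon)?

16

Met: 1 codon.
Pro: 4 codons.
Gln: 2 codons.
Asn: 2 codons.
1 × 4 × 2 × 2 = 16.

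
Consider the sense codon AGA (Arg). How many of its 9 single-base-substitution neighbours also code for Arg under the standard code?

2

Position 1: CGA → 1 synonymous.
Position 2: none → 0 synonymous.
Position 3: AGG → 1 synonymous.
Total: 1 + 0 + 1 = 2.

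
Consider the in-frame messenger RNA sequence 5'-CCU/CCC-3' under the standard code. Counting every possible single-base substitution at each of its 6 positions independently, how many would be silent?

6

Codon 1 (CCU, Pro): 3 synonymous substitutions.
Codon 2 (CCC, Pro): 3 synonymous substitutions.
Total: 3 + 3 = 6.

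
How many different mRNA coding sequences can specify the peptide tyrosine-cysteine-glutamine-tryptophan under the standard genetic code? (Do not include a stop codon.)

8

Tyr: 2 codons.
Cys: 2 codons.
Gln: 2 codons.
Trp: 1 codon.
2 × 2 × 2 × 1 = 8.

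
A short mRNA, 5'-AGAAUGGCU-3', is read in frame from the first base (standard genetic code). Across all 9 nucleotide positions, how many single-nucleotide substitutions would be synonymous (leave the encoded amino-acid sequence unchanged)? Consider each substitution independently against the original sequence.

5

Codon 1 (AGA, Arg): 2 synonymous substitutions.
Codon 2 (AUG, Met): 0 synonymous substitutions.
Codon 3 (GCU, Ala): 3 synonymous substitutions.
Total: 2 + 0 + 3 = 5.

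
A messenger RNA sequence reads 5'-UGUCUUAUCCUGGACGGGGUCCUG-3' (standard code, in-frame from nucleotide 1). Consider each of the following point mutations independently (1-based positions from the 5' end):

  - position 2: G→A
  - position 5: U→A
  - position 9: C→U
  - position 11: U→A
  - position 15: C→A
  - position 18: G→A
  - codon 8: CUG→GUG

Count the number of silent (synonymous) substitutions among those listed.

2

Codon 1: UGU (Cys) → UAU (Tyr) — missense.
Codon 2: CUU (Leu) → CAU (His) — missense.
Codon 3: AUC (Ile) → AUU (Ile) — synonymous.
Codon 4: CUG (Leu) → CAG (Gln) — missense.
Codon 5: GAC (Asp) → GAA (Glu) — missense.
Codon 6: GGG (Gly) → GGA (Gly) — synonymous.
Codon 8: CUG (Leu) → GUG (Val) — missense.
Synonymous: 2 of 7.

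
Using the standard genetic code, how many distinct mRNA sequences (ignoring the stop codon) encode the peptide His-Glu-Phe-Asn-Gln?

His: 2 codons.
Glu: 2 codons.
Phe: 2 codons.
Asn: 2 codons.
Gln: 2 codons.
2 × 2 × 2 × 2 × 2 = 32.

32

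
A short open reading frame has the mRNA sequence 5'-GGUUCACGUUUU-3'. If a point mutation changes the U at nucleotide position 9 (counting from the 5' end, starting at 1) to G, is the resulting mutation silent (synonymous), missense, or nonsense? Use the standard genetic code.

silent

Position 9 falls in codon 3: CGU → Arg.
After the substitution the codon is CGG → Arg.
Both encode Arg, so the change is synonymous.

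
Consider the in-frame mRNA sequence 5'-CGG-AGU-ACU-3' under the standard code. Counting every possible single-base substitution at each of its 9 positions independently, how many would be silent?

8

Codon 1 (CGG, Arg): 4 synonymous substitutions.
Codon 2 (AGU, Ser): 1 synonymous substitution.
Codon 3 (ACU, Thr): 3 synonymous substitutions.
Total: 4 + 1 + 3 = 8.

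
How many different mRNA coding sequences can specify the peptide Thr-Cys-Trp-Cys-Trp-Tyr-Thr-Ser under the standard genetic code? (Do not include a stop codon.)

Thr: 4 codons.
Cys: 2 codons.
Trp: 1 codon.
Cys: 2 codons.
Trp: 1 codon.
Tyr: 2 codons.
Thr: 4 codons.
Ser: 6 codons.
4 × 2 × 1 × 2 × 1 × 2 × 4 × 6 = 768.

768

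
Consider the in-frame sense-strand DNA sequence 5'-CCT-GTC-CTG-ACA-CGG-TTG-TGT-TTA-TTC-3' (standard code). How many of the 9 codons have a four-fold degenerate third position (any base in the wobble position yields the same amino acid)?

Codon 1 CCT (Pro): third position 4-fold.
Codon 2 GTC (Val): third position 4-fold.
Codon 3 CTG (Leu): third position 4-fold.
Codon 4 ACA (Thr): third position 4-fold.
Codon 5 CGG (Arg): third position 4-fold.
Codon 6 TTG (Leu): third position 2-fold.
Codon 7 TGT (Cys): third position 2-fold.
Codon 8 TTA (Leu): third position 2-fold.
Codon 9 TTC (Phe): third position 2-fold.
Four-fold degenerate third positions: 5.

5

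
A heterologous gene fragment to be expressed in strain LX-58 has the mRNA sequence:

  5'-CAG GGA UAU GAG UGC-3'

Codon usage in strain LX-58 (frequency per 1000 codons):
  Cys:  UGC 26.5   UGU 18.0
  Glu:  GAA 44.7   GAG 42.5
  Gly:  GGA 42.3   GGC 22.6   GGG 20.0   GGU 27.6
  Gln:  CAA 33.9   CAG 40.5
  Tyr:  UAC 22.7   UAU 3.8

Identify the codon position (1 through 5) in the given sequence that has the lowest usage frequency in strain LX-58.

3

Codon 1 CAG (Gln): 40.5 per 1000.
Codon 2 GGA (Gly): 42.3 per 1000.
Codon 3 UAU (Tyr): 3.8 per 1000.
Codon 4 GAG (Glu): 42.5 per 1000.
Codon 5 UGC (Cys): 26.5 per 1000.
Lowest frequency is 3.8 at codon 3.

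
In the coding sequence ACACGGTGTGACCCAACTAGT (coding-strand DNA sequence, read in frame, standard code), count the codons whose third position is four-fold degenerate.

Codon 1 ACA (Thr): third position 4-fold.
Codon 2 CGG (Arg): third position 4-fold.
Codon 3 TGT (Cys): third position 2-fold.
Codon 4 GAC (Asp): third position 2-fold.
Codon 5 CCA (Pro): third position 4-fold.
Codon 6 ACT (Thr): third position 4-fold.
Codon 7 AGT (Ser): third position 2-fold.
Four-fold degenerate third positions: 4.

4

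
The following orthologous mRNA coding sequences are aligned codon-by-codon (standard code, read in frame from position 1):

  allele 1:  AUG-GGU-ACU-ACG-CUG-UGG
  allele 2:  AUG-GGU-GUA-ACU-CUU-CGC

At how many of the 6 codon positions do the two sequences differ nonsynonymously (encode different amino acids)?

2

Codon 1: AUG Met / AUG Met — identical.
Codon 2: GGU Gly / GGU Gly — identical.
Codon 3: ACU Thr / GUA Val — nonsynonymous.
Codon 4: ACG Thr / ACU Thr — synonymous.
Codon 5: CUG Leu / CUU Leu — synonymous.
Codon 6: UGG Trp / CGC Arg — nonsynonymous.
Nonsynonymous differences: 2.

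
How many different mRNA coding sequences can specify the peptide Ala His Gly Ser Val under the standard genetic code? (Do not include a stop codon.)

Ala: 4 codons.
His: 2 codons.
Gly: 4 codons.
Ser: 6 codons.
Val: 4 codons.
4 × 2 × 4 × 6 × 4 = 768.

768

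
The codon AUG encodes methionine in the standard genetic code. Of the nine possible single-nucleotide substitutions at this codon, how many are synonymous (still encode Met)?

0

Position 1: none → 0 synonymous.
Position 2: none → 0 synonymous.
Position 3: none → 0 synonymous.
Total: 0 + 0 + 0 = 0.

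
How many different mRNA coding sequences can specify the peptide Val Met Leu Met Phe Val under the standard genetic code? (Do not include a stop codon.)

Val: 4 codons.
Met: 1 codon.
Leu: 6 codons.
Met: 1 codon.
Phe: 2 codons.
Val: 4 codons.
4 × 1 × 6 × 1 × 2 × 4 = 192.

192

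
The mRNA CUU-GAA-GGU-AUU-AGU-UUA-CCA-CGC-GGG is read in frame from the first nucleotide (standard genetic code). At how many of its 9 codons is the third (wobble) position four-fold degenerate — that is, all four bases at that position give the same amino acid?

Codon 1 CUU (Leu): third position 4-fold.
Codon 2 GAA (Glu): third position 2-fold.
Codon 3 GGU (Gly): third position 4-fold.
Codon 4 AUU (Ile): third position 3-fold.
Codon 5 AGU (Ser): third position 2-fold.
Codon 6 UUA (Leu): third position 2-fold.
Codon 7 CCA (Pro): third position 4-fold.
Codon 8 CGC (Arg): third position 4-fold.
Codon 9 GGG (Gly): third position 4-fold.
Four-fold degenerate third positions: 5.

5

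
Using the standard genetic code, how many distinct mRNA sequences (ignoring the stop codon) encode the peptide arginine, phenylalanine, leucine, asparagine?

144

Arg: 6 codons.
Phe: 2 codons.
Leu: 6 codons.
Asn: 2 codons.
6 × 2 × 6 × 2 = 144.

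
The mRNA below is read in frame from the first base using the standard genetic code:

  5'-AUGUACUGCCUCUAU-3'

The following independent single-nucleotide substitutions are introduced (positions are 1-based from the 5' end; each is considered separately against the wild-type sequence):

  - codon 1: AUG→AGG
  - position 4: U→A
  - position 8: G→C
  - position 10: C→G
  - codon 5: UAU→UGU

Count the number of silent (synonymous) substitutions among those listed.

Codon 1: AUG (Met) → AGG (Arg) — missense.
Codon 2: UAC (Tyr) → AAC (Asn) — missense.
Codon 3: UGC (Cys) → UCC (Ser) — missense.
Codon 4: CUC (Leu) → GUC (Val) — missense.
Codon 5: UAU (Tyr) → UGU (Cys) — missense.
Synonymous: 0 of 5.

0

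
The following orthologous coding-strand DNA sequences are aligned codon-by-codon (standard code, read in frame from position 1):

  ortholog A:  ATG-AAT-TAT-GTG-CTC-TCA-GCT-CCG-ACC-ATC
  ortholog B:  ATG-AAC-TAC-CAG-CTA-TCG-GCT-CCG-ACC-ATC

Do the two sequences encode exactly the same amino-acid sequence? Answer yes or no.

Codon 1: ATG Met / ATG Met — identical.
Codon 2: AAT Asn / AAC Asn — synonymous.
Codon 3: TAT Tyr / TAC Tyr — synonymous.
Codon 4: GTG Val / CAG Gln — nonsynonymous.
Codon 5: CTC Leu / CTA Leu — synonymous.
Codon 6: TCA Ser / TCG Ser — synonymous.
Codon 7: GCT Ala / GCT Ala — identical.
Codon 8: CCG Pro / CCG Pro — identical.
Codon 9: ACC Thr / ACC Thr — identical.
Codon 10: ATC Ile / ATC Ile — identical.
Nonsynonymous differences: 1 → different protein.

no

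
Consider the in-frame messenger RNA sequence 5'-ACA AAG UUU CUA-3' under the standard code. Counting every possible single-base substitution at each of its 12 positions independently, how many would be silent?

9

Codon 1 (ACA, Thr): 3 synonymous substitutions.
Codon 2 (AAG, Lys): 1 synonymous substitution.
Codon 3 (UUU, Phe): 1 synonymous substitution.
Codon 4 (CUA, Leu): 4 synonymous substitutions.
Total: 3 + 1 + 1 + 4 = 9.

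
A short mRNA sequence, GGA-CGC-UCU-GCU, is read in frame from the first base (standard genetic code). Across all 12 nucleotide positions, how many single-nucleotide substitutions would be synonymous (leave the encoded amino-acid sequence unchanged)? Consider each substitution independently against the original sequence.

12

Codon 1 (GGA, Gly): 3 synonymous substitutions.
Codon 2 (CGC, Arg): 3 synonymous substitutions.
Codon 3 (UCU, Ser): 3 synonymous substitutions.
Codon 4 (GCU, Ala): 3 synonymous substitutions.
Total: 3 + 3 + 3 + 3 = 12.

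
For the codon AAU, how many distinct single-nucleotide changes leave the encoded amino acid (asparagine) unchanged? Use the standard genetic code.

Position 1: none → 0 synonymous.
Position 2: none → 0 synonymous.
Position 3: AAC → 1 synonymous.
Total: 0 + 0 + 1 = 1.

1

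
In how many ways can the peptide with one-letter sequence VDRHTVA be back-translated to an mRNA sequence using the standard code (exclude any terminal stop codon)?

6144

Val: 4 codons.
Asp: 2 codons.
Arg: 6 codons.
His: 2 codons.
Thr: 4 codons.
Val: 4 codons.
Ala: 4 codons.
4 × 2 × 6 × 2 × 4 × 4 × 4 = 6144.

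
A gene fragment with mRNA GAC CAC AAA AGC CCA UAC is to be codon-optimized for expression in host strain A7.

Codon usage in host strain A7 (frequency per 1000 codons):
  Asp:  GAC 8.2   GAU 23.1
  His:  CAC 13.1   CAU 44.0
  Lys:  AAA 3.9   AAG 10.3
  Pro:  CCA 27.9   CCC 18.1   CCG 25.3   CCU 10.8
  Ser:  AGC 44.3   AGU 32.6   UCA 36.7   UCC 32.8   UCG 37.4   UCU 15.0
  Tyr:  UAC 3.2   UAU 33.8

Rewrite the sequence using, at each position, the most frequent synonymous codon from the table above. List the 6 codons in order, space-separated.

Codon 1 (Asp): best is GAU at 23.1.
Codon 2 (His): best is CAU at 44.0.
Codon 3 (Lys): best is AAG at 10.3.
Codon 4 (Ser): best is AGC at 44.3.
Codon 5 (Pro): best is CCA at 27.9.
Codon 6 (Tyr): best is UAU at 33.8.

GAU CAU AAG AGC CCA UAU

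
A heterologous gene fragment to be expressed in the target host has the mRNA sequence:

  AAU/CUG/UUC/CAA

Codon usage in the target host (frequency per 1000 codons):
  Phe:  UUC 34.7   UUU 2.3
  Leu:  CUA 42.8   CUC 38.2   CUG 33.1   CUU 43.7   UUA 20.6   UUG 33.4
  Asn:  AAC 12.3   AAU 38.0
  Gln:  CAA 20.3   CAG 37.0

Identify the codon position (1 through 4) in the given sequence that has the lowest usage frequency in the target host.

4

Codon 1 AAU (Asn): 38.0 per 1000.
Codon 2 CUG (Leu): 33.1 per 1000.
Codon 3 UUC (Phe): 34.7 per 1000.
Codon 4 CAA (Gln): 20.3 per 1000.
Lowest frequency is 20.3 at codon 4.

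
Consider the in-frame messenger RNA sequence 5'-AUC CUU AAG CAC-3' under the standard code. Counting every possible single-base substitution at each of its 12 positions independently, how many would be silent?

Codon 1 (AUC, Ile): 2 synonymous substitutions.
Codon 2 (CUU, Leu): 3 synonymous substitutions.
Codon 3 (AAG, Lys): 1 synonymous substitution.
Codon 4 (CAC, His): 1 synonymous substitution.
Total: 2 + 3 + 1 + 1 = 7.

7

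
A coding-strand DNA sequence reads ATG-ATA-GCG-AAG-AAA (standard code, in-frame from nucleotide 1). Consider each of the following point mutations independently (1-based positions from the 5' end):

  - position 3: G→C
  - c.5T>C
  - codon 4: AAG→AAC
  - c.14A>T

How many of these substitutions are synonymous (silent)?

0

Codon 1: ATG (Met) → ATC (Ile) — missense.
Codon 2: ATA (Ile) → ACA (Thr) — missense.
Codon 4: AAG (Lys) → AAC (Asn) — missense.
Codon 5: AAA (Lys) → ATA (Ile) — missense.
Synonymous: 0 of 4.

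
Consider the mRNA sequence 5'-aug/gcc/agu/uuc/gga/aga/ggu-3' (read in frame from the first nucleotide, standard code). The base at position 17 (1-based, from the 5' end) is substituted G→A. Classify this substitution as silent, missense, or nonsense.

Position 17 falls in codon 6: AGA → Arg.
After the substitution the codon is AAA → Lys.
Arg ≠ Lys, so this is a missense mutation.

missense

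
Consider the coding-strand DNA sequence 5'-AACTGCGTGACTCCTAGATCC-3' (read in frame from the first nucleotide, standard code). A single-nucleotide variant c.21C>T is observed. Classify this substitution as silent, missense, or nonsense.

silent

Position 21 falls in codon 7: TCC → Ser.
After the substitution the codon is TCT → Ser.
Both encode Ser, so the change is synonymous.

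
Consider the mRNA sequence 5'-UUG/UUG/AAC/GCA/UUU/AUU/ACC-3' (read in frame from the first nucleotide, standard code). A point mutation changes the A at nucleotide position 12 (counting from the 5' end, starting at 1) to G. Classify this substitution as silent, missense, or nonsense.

Position 12 falls in codon 4: GCA → Ala.
After the substitution the codon is GCG → Ala.
Both encode Ala, so the change is synonymous.

silent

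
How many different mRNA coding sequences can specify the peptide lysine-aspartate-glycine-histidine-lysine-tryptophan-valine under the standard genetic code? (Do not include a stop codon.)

256

Lys: 2 codons.
Asp: 2 codons.
Gly: 4 codons.
His: 2 codons.
Lys: 2 codons.
Trp: 1 codon.
Val: 4 codons.
2 × 2 × 4 × 2 × 2 × 1 × 4 = 256.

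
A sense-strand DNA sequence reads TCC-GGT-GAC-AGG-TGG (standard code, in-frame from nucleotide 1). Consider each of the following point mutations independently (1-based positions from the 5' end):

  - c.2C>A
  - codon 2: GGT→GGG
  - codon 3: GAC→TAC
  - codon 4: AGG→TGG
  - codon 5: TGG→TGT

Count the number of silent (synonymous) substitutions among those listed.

1

Codon 1: TCC (Ser) → TAC (Tyr) — missense.
Codon 2: GGT (Gly) → GGG (Gly) — synonymous.
Codon 3: GAC (Asp) → TAC (Tyr) — missense.
Codon 4: AGG (Arg) → TGG (Trp) — missense.
Codon 5: TGG (Trp) → TGT (Cys) — missense.
Synonymous: 1 of 5.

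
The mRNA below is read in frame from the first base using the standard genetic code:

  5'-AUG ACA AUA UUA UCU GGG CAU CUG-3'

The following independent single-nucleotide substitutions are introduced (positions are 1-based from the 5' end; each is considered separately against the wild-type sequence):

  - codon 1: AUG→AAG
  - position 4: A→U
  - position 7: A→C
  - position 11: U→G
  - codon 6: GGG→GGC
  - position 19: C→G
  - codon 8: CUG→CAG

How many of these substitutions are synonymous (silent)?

1

Codon 1: AUG (Met) → AAG (Lys) — missense.
Codon 2: ACA (Thr) → UCA (Ser) — missense.
Codon 3: AUA (Ile) → CUA (Leu) — missense.
Codon 4: UUA (Leu) → UGA (Stop) — nonsense.
Codon 6: GGG (Gly) → GGC (Gly) — synonymous.
Codon 7: CAU (His) → GAU (Asp) — missense.
Codon 8: CUG (Leu) → CAG (Gln) — missense.
Synonymous: 1 of 7.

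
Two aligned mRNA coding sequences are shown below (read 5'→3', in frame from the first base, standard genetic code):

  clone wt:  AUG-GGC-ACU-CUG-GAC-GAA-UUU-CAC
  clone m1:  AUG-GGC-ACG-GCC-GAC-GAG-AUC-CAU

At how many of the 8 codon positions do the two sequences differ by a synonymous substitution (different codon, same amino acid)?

Codon 1: AUG Met / AUG Met — identical.
Codon 2: GGC Gly / GGC Gly — identical.
Codon 3: ACU Thr / ACG Thr — synonymous.
Codon 4: CUG Leu / GCC Ala — nonsynonymous.
Codon 5: GAC Asp / GAC Asp — identical.
Codon 6: GAA Glu / GAG Glu — synonymous.
Codon 7: UUU Phe / AUC Ile — nonsynonymous.
Codon 8: CAC His / CAU His — synonymous.
Synonymous differences: 3.

3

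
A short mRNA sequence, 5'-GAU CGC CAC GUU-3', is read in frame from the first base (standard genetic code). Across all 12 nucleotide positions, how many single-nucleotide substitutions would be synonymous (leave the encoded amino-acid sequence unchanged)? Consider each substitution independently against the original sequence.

8

Codon 1 (GAU, Asp): 1 synonymous substitution.
Codon 2 (CGC, Arg): 3 synonymous substitutions.
Codon 3 (CAC, His): 1 synonymous substitution.
Codon 4 (GUU, Val): 3 synonymous substitutions.
Total: 1 + 3 + 1 + 3 = 8.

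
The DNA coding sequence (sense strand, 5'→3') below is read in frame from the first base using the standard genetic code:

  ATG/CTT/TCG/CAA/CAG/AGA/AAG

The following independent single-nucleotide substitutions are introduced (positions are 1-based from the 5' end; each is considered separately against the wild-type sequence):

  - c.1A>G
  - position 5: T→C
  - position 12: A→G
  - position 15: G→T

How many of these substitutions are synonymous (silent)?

1

Codon 1: ATG (Met) → GTG (Val) — missense.
Codon 2: CTT (Leu) → CCT (Pro) — missense.
Codon 4: CAA (Gln) → CAG (Gln) — synonymous.
Codon 5: CAG (Gln) → CAT (His) — missense.
Synonymous: 1 of 4.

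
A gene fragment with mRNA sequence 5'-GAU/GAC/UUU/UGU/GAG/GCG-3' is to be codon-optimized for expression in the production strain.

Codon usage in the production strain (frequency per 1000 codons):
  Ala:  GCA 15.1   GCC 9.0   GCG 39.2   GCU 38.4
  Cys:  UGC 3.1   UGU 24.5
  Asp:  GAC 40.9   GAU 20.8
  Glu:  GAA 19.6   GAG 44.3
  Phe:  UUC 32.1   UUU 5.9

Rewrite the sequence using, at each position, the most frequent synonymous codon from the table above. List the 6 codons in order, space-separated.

Codon 1 (Asp): best is GAC at 40.9.
Codon 2 (Asp): best is GAC at 40.9.
Codon 3 (Phe): best is UUC at 32.1.
Codon 4 (Cys): best is UGU at 24.5.
Codon 5 (Glu): best is GAG at 44.3.
Codon 6 (Ala): best is GCG at 39.2.

GAC GAC UUC UGU GAG GCG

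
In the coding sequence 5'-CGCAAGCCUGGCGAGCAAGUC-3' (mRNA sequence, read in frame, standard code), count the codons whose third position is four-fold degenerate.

Codon 1 CGC (Arg): third position 4-fold.
Codon 2 AAG (Lys): third position 2-fold.
Codon 3 CCU (Pro): third position 4-fold.
Codon 4 GGC (Gly): third position 4-fold.
Codon 5 GAG (Glu): third position 2-fold.
Codon 6 CAA (Gln): third position 2-fold.
Codon 7 GUC (Val): third position 4-fold.
Four-fold degenerate third positions: 4.

4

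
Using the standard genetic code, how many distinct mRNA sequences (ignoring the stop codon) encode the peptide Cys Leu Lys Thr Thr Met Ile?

Cys: 2 codons.
Leu: 6 codons.
Lys: 2 codons.
Thr: 4 codons.
Thr: 4 codons.
Met: 1 codon.
Ile: 3 codons.
2 × 6 × 2 × 4 × 4 × 1 × 3 = 1152.

1152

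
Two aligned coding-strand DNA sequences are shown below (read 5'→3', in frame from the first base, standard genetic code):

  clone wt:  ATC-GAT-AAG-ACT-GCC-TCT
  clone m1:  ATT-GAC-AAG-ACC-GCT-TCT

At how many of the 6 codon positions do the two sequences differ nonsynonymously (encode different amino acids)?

0

Codon 1: ATC Ile / ATT Ile — synonymous.
Codon 2: GAT Asp / GAC Asp — synonymous.
Codon 3: AAG Lys / AAG Lys — identical.
Codon 4: ACT Thr / ACC Thr — synonymous.
Codon 5: GCC Ala / GCT Ala — synonymous.
Codon 6: TCT Ser / TCT Ser — identical.
Nonsynonymous differences: 0.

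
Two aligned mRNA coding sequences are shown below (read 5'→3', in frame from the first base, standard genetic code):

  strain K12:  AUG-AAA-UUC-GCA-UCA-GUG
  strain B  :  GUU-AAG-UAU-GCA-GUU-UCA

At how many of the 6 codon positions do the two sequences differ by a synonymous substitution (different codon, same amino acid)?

Codon 1: AUG Met / GUU Val — nonsynonymous.
Codon 2: AAA Lys / AAG Lys — synonymous.
Codon 3: UUC Phe / UAU Tyr — nonsynonymous.
Codon 4: GCA Ala / GCA Ala — identical.
Codon 5: UCA Ser / GUU Val — nonsynonymous.
Codon 6: GUG Val / UCA Ser — nonsynonymous.
Synonymous differences: 1.

1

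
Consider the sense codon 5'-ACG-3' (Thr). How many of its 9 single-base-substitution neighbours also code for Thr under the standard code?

3

Position 1: none → 0 synonymous.
Position 2: none → 0 synonymous.
Position 3: ACT, ACC, ACA → 3 synonymous.
Total: 0 + 0 + 3 = 3.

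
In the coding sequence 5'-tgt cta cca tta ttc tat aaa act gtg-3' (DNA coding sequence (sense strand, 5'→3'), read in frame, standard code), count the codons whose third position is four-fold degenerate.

4

Codon 1 TGT (Cys): third position 2-fold.
Codon 2 CTA (Leu): third position 4-fold.
Codon 3 CCA (Pro): third position 4-fold.
Codon 4 TTA (Leu): third position 2-fold.
Codon 5 TTC (Phe): third position 2-fold.
Codon 6 TAT (Tyr): third position 2-fold.
Codon 7 AAA (Lys): third position 2-fold.
Codon 8 ACT (Thr): third position 4-fold.
Codon 9 GTG (Val): third position 4-fold.
Four-fold degenerate third positions: 4.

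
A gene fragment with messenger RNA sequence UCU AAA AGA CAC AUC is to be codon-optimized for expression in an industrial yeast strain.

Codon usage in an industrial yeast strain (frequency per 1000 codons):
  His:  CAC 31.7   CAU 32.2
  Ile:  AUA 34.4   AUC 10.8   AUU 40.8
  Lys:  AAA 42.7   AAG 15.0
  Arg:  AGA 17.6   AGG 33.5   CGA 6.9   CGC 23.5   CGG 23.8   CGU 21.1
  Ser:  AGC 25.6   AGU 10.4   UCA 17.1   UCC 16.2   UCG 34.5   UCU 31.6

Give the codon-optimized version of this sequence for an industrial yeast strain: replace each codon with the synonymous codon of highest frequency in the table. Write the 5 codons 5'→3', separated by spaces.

UCG AAA AGG CAU AUU

Codon 1 (Ser): best is UCG at 34.5.
Codon 2 (Lys): best is AAA at 42.7.
Codon 3 (Arg): best is AGG at 33.5.
Codon 4 (His): best is CAU at 32.2.
Codon 5 (Ile): best is AUU at 40.8.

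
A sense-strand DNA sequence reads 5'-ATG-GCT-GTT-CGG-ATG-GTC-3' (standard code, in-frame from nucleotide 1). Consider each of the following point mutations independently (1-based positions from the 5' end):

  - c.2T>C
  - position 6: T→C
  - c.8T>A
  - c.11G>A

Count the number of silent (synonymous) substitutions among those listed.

Codon 1: ATG (Met) → ACG (Thr) — missense.
Codon 2: GCT (Ala) → GCC (Ala) — synonymous.
Codon 3: GTT (Val) → GAT (Asp) — missense.
Codon 4: CGG (Arg) → CAG (Gln) — missense.
Synonymous: 1 of 4.

1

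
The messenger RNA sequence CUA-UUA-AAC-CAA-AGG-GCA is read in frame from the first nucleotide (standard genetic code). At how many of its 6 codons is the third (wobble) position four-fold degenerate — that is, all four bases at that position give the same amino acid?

Codon 1 CUA (Leu): third position 4-fold.
Codon 2 UUA (Leu): third position 2-fold.
Codon 3 AAC (Asn): third position 2-fold.
Codon 4 CAA (Gln): third position 2-fold.
Codon 5 AGG (Arg): third position 2-fold.
Codon 6 GCA (Ala): third position 4-fold.
Four-fold degenerate third positions: 2.

2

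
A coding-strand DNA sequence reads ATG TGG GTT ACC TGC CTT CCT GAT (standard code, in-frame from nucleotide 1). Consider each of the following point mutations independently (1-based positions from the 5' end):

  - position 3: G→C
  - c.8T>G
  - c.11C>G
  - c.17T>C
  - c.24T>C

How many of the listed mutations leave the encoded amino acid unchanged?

1

Codon 1: ATG (Met) → ATC (Ile) — missense.
Codon 3: GTT (Val) → GGT (Gly) — missense.
Codon 4: ACC (Thr) → AGC (Ser) — missense.
Codon 6: CTT (Leu) → CCT (Pro) — missense.
Codon 8: GAT (Asp) → GAC (Asp) — synonymous.
Synonymous: 1 of 5.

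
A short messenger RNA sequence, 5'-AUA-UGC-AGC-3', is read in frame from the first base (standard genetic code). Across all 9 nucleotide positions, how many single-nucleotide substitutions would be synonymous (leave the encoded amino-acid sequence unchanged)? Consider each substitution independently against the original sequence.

Codon 1 (AUA, Ile): 2 synonymous substitutions.
Codon 2 (UGC, Cys): 1 synonymous substitution.
Codon 3 (AGC, Ser): 1 synonymous substitution.
Total: 2 + 1 + 1 = 4.

4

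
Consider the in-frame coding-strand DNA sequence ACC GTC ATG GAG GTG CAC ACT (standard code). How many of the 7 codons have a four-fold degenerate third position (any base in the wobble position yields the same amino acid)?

Codon 1 ACC (Thr): third position 4-fold.
Codon 2 GTC (Val): third position 4-fold.
Codon 3 ATG (Met): third position 1-fold.
Codon 4 GAG (Glu): third position 2-fold.
Codon 5 GTG (Val): third position 4-fold.
Codon 6 CAC (His): third position 2-fold.
Codon 7 ACT (Thr): third position 4-fold.
Four-fold degenerate third positions: 4.

4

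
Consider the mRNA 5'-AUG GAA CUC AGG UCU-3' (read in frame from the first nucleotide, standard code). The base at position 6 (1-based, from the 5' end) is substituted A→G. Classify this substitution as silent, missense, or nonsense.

Position 6 falls in codon 2: GAA → Glu.
After the substitution the codon is GAG → Glu.
Both encode Glu, so the change is synonymous.

silent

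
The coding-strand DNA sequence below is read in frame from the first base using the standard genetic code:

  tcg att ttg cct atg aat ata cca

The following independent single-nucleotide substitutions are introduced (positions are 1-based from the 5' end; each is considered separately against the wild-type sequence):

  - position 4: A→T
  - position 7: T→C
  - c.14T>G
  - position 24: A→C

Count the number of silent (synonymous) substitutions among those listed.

2

Codon 2: ATT (Ile) → TTT (Phe) — missense.
Codon 3: TTG (Leu) → CTG (Leu) — synonymous.
Codon 5: ATG (Met) → AGG (Arg) — missense.
Codon 8: CCA (Pro) → CCC (Pro) — synonymous.
Synonymous: 2 of 4.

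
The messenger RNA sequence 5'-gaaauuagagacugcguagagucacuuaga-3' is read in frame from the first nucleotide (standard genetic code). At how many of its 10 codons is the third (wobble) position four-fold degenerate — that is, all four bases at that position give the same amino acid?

Codon 1 GAA (Glu): third position 2-fold.
Codon 2 AUU (Ile): third position 3-fold.
Codon 3 AGA (Arg): third position 2-fold.
Codon 4 GAC (Asp): third position 2-fold.
Codon 5 UGC (Cys): third position 2-fold.
Codon 6 GUA (Val): third position 4-fold.
Codon 7 GAG (Glu): third position 2-fold.
Codon 8 UCA (Ser): third position 4-fold.
Codon 9 CUU (Leu): third position 4-fold.
Codon 10 AGA (Arg): third position 2-fold.
Four-fold degenerate third positions: 3.

3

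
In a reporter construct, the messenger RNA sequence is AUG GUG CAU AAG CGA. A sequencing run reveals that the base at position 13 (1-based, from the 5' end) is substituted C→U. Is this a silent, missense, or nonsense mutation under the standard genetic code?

nonsense

Position 13 falls in codon 5: CGA → Arg.
After the substitution the codon is UGA → Stop.
The new codon is a stop codon, so this is a nonsense mutation.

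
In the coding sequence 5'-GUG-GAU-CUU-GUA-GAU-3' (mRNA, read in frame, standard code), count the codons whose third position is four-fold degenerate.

Codon 1 GUG (Val): third position 4-fold.
Codon 2 GAU (Asp): third position 2-fold.
Codon 3 CUU (Leu): third position 4-fold.
Codon 4 GUA (Val): third position 4-fold.
Codon 5 GAU (Asp): third position 2-fold.
Four-fold degenerate third positions: 3.

3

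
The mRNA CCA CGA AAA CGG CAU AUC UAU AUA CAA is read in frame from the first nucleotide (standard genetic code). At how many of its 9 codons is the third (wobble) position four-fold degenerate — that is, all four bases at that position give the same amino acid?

Codon 1 CCA (Pro): third position 4-fold.
Codon 2 CGA (Arg): third position 4-fold.
Codon 3 AAA (Lys): third position 2-fold.
Codon 4 CGG (Arg): third position 4-fold.
Codon 5 CAU (His): third position 2-fold.
Codon 6 AUC (Ile): third position 3-fold.
Codon 7 UAU (Tyr): third position 2-fold.
Codon 8 AUA (Ile): third position 3-fold.
Codon 9 CAA (Gln): third position 2-fold.
Four-fold degenerate third positions: 3.

3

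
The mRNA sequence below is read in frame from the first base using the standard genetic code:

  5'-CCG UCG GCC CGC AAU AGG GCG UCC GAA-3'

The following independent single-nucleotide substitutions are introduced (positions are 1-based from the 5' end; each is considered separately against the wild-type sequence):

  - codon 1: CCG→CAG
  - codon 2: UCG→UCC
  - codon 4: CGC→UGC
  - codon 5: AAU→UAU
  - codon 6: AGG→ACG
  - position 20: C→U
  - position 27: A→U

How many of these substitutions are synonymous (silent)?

Codon 1: CCG (Pro) → CAG (Gln) — missense.
Codon 2: UCG (Ser) → UCC (Ser) — synonymous.
Codon 4: CGC (Arg) → UGC (Cys) — missense.
Codon 5: AAU (Asn) → UAU (Tyr) — missense.
Codon 6: AGG (Arg) → ACG (Thr) — missense.
Codon 7: GCG (Ala) → GUG (Val) — missense.
Codon 9: GAA (Glu) → GAU (Asp) — missense.
Synonymous: 1 of 7.

1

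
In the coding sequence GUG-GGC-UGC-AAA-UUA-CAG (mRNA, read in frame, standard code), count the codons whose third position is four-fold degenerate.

Codon 1 GUG (Val): third position 4-fold.
Codon 2 GGC (Gly): third position 4-fold.
Codon 3 UGC (Cys): third position 2-fold.
Codon 4 AAA (Lys): third position 2-fold.
Codon 5 UUA (Leu): third position 2-fold.
Codon 6 CAG (Gln): third position 2-fold.
Four-fold degenerate third positions: 2.

2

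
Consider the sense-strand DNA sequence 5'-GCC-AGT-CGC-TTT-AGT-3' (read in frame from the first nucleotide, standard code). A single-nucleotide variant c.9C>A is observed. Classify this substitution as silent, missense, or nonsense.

Position 9 falls in codon 3: CGC → Arg.
After the substitution the codon is CGA → Arg.
Both encode Arg, so the change is synonymous.

silent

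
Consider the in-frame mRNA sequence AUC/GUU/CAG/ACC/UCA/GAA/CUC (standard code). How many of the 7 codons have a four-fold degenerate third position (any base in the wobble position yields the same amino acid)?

4

Codon 1 AUC (Ile): third position 3-fold.
Codon 2 GUU (Val): third position 4-fold.
Codon 3 CAG (Gln): third position 2-fold.
Codon 4 ACC (Thr): third position 4-fold.
Codon 5 UCA (Ser): third position 4-fold.
Codon 6 GAA (Glu): third position 2-fold.
Codon 7 CUC (Leu): third position 4-fold.
Four-fold degenerate third positions: 4.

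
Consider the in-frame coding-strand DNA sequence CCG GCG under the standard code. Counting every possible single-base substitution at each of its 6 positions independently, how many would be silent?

Codon 1 (CCG, Pro): 3 synonymous substitutions.
Codon 2 (GCG, Ala): 3 synonymous substitutions.
Total: 3 + 3 = 6.

6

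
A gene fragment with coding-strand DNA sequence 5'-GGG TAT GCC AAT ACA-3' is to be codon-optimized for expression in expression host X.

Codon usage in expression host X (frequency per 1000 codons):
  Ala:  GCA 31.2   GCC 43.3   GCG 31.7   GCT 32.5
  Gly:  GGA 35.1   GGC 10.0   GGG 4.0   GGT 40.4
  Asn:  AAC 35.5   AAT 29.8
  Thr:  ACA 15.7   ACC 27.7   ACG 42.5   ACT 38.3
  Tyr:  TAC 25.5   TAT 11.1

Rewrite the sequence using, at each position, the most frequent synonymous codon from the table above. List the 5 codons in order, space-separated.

GGT TAC GCC AAC ACG

Codon 1 (Gly): best is GGT at 40.4.
Codon 2 (Tyr): best is TAC at 25.5.
Codon 3 (Ala): best is GCC at 43.3.
Codon 4 (Asn): best is AAC at 35.5.
Codon 5 (Thr): best is ACG at 42.5.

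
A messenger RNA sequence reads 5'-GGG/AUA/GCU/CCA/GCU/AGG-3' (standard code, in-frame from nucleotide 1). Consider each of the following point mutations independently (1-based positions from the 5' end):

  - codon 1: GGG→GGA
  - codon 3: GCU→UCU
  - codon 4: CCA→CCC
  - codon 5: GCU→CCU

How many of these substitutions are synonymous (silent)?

Codon 1: GGG (Gly) → GGA (Gly) — synonymous.
Codon 3: GCU (Ala) → UCU (Ser) — missense.
Codon 4: CCA (Pro) → CCC (Pro) — synonymous.
Codon 5: GCU (Ala) → CCU (Pro) — missense.
Synonymous: 2 of 4.

2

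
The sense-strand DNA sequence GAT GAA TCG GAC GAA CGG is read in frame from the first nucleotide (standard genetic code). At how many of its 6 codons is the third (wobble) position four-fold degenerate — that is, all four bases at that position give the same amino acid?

Codon 1 GAT (Asp): third position 2-fold.
Codon 2 GAA (Glu): third position 2-fold.
Codon 3 TCG (Ser): third position 4-fold.
Codon 4 GAC (Asp): third position 2-fold.
Codon 5 GAA (Glu): third position 2-fold.
Codon 6 CGG (Arg): third position 4-fold.
Four-fold degenerate third positions: 2.

2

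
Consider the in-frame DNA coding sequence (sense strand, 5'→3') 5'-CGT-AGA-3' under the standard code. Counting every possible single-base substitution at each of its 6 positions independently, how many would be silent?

5

Codon 1 (CGT, Arg): 3 synonymous substitutions.
Codon 2 (AGA, Arg): 2 synonymous substitutions.
Total: 3 + 2 = 5.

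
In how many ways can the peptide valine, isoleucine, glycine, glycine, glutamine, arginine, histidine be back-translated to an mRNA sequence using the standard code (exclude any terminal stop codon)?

Val: 4 codons.
Ile: 3 codons.
Gly: 4 codons.
Gly: 4 codons.
Gln: 2 codons.
Arg: 6 codons.
His: 2 codons.
4 × 3 × 4 × 4 × 2 × 6 × 2 = 4608.

4608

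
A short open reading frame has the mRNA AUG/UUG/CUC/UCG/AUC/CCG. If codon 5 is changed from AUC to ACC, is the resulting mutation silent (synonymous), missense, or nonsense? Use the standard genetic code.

missense

Position 14 falls in codon 5: AUC → Ile.
After the substitution the codon is ACC → Thr.
Ile ≠ Thr, so this is a missense mutation.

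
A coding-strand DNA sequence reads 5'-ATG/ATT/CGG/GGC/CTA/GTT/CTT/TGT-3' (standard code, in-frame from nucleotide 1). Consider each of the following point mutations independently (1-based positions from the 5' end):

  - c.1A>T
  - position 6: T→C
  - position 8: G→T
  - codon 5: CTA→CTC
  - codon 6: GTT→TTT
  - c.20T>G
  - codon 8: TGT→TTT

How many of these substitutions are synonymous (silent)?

2

Codon 1: ATG (Met) → TTG (Leu) — missense.
Codon 2: ATT (Ile) → ATC (Ile) — synonymous.
Codon 3: CGG (Arg) → CTG (Leu) — missense.
Codon 5: CTA (Leu) → CTC (Leu) — synonymous.
Codon 6: GTT (Val) → TTT (Phe) — missense.
Codon 7: CTT (Leu) → CGT (Arg) — missense.
Codon 8: TGT (Cys) → TTT (Phe) — missense.
Synonymous: 2 of 7.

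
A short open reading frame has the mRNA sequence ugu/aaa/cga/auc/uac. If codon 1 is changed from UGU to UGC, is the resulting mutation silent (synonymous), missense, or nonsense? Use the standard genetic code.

Position 3 falls in codon 1: UGU → Cys.
After the substitution the codon is UGC → Cys.
Both encode Cys, so the change is synonymous.

silent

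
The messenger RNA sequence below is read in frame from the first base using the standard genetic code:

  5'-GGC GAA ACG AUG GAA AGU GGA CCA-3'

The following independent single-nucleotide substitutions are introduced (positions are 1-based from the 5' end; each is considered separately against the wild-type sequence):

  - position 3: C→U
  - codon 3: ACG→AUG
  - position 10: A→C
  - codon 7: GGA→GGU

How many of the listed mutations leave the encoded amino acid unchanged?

Codon 1: GGC (Gly) → GGU (Gly) — synonymous.
Codon 3: ACG (Thr) → AUG (Met) — missense.
Codon 4: AUG (Met) → CUG (Leu) — missense.
Codon 7: GGA (Gly) → GGU (Gly) — synonymous.
Synonymous: 2 of 4.

2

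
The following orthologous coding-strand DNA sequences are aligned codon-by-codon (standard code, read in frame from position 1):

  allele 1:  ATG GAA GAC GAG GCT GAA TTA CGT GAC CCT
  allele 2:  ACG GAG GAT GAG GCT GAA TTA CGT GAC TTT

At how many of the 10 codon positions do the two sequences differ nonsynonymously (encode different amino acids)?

2

Codon 1: ATG Met / ACG Thr — nonsynonymous.
Codon 2: GAA Glu / GAG Glu — synonymous.
Codon 3: GAC Asp / GAT Asp — synonymous.
Codon 4: GAG Glu / GAG Glu — identical.
Codon 5: GCT Ala / GCT Ala — identical.
Codon 6: GAA Glu / GAA Glu — identical.
Codon 7: TTA Leu / TTA Leu — identical.
Codon 8: CGT Arg / CGT Arg — identical.
Codon 9: GAC Asp / GAC Asp — identical.
Codon 10: CCT Pro / TTT Phe — nonsynonymous.
Nonsynonymous differences: 2.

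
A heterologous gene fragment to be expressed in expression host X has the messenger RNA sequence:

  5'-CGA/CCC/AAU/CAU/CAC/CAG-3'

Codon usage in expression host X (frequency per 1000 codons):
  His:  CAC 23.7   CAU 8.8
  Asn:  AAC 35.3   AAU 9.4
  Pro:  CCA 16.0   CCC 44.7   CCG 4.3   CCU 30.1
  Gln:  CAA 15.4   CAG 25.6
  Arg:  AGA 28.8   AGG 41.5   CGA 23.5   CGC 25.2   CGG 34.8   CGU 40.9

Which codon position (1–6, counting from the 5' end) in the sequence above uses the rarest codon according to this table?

Codon 1 CGA (Arg): 23.5 per 1000.
Codon 2 CCC (Pro): 44.7 per 1000.
Codon 3 AAU (Asn): 9.4 per 1000.
Codon 4 CAU (His): 8.8 per 1000.
Codon 5 CAC (His): 23.7 per 1000.
Codon 6 CAG (Gln): 25.6 per 1000.
Lowest frequency is 8.8 at codon 4.

4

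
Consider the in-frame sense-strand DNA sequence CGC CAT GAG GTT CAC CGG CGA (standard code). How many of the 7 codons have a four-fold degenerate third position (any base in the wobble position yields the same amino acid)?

4

Codon 1 CGC (Arg): third position 4-fold.
Codon 2 CAT (His): third position 2-fold.
Codon 3 GAG (Glu): third position 2-fold.
Codon 4 GTT (Val): third position 4-fold.
Codon 5 CAC (His): third position 2-fold.
Codon 6 CGG (Arg): third position 4-fold.
Codon 7 CGA (Arg): third position 4-fold.
Four-fold degenerate third positions: 4.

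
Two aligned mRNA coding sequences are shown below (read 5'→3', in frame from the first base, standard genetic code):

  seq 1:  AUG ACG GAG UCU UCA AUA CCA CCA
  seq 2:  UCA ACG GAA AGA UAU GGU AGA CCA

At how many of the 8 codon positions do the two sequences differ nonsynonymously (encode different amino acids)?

5

Codon 1: AUG Met / UCA Ser — nonsynonymous.
Codon 2: ACG Thr / ACG Thr — identical.
Codon 3: GAG Glu / GAA Glu — synonymous.
Codon 4: UCU Ser / AGA Arg — nonsynonymous.
Codon 5: UCA Ser / UAU Tyr — nonsynonymous.
Codon 6: AUA Ile / GGU Gly — nonsynonymous.
Codon 7: CCA Pro / AGA Arg — nonsynonymous.
Codon 8: CCA Pro / CCA Pro — identical.
Nonsynonymous differences: 5.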